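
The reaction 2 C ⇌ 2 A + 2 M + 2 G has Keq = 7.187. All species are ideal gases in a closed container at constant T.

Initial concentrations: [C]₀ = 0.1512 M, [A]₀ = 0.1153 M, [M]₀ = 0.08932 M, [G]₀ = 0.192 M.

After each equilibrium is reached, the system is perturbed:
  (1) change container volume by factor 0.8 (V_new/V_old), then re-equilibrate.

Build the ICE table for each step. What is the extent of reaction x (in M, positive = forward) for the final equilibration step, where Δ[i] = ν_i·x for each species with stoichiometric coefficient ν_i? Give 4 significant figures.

x = -0.002351 M

Q₀ = 1.7102e-04 vs Keq = 7.187 ⇒ Q<K, forward
Step 1:
                    C           A           M           G
  init         0.1512      0.1153     0.08932       0.192
  Δ           -0.1436      0.1436      0.1436      0.1436
  eq         0.007553      0.2589       0.233      0.3356
  solve Keq expr → x = 0.07182; check Q = 7.187
Then change container volume by factor 0.8 (V_new/V_old).
Step 2:
                    C           A           M           G
  init       0.009441      0.3237      0.2912      0.4196
  Δ          0.004701   -0.004701   -0.004701   -0.004701
  eq          0.01414       0.319      0.2865      0.4149
  solve Keq expr → x = -0.002351; check Q = 7.187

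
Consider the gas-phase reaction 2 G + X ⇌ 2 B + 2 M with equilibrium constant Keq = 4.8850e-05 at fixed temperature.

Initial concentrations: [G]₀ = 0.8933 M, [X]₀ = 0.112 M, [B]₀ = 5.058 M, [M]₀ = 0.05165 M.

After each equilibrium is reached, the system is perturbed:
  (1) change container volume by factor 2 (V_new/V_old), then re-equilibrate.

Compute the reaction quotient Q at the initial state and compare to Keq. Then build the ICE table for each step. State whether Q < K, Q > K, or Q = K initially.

Q₀ = 0.7636 vs Keq = 4.8850e-05 ⇒ Q>K, reverse
Step 1:
                    G           X           B           M
  I            0.8933       0.112       5.058     0.05165
  C           0.05116     0.02558    -0.05116    -0.05116
  E            0.9445      0.1376       5.007  4.8903e-04
  solve Keq expr → x = -0.02558; check Q = 4.8850e-05
Then change container volume by factor 2 (V_new/V_old).
Step 2:
                    G           X           B           M
  I            0.4722     0.06879       2.503  2.4451e-04
  C       -1.0107e-04 -5.0533e-05  1.0107e-04  1.0107e-04
  E            0.4721     0.06874       2.504  3.4558e-04
  solve Keq expr → x = 5.0533e-05; check Q = 4.8850e-05

Q₀ = 0.7636; Q > K (proceeds reverse)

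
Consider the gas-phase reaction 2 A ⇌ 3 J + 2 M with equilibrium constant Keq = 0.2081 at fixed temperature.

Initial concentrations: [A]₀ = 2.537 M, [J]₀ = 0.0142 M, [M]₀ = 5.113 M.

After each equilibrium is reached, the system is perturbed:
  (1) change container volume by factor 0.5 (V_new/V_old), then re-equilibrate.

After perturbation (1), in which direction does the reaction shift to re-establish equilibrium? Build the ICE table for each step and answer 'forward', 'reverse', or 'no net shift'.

Q₀ = 1.1630e-05 vs Keq = 0.2081 ⇒ Q<K, forward
Step 1:
                  A         J         M
  init        2.537    0.0142     5.113
  Δ         -0.2174    0.3261    0.2174
  eq           2.32    0.3403      5.33
  solve Keq expr → x = 0.1087; check Q = 0.2081
Then change container volume by factor 0.5 (V_new/V_old).
Step 2:
                  A         J         M
  init        4.639    0.6806     10.66
  Δ          0.2166    -0.325   -0.2166
  eq          4.856    0.3556     10.44
  solve Keq expr → x = -0.1083; check Q = 0.2081

Direction: reverse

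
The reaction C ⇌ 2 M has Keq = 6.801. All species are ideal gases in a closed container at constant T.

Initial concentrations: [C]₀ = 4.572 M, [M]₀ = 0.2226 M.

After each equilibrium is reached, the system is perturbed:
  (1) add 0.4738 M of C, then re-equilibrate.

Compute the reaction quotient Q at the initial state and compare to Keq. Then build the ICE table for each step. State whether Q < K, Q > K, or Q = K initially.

Q₀ = 0.01084; Q < K (proceeds forward)

Q₀ = 0.01084 vs Keq = 6.801 ⇒ Q<K, forward
Step 1:
                    C           M
  Initial       4.572      0.2226
  Change       -1.986       3.971
  Equil         2.586       4.194
  solve Keq expr → x = 1.986; check Q = 6.801
Then add 0.4738 M of C.
Step 2:
                    C           M
  Initial        3.06       4.194
  Change      -0.1336      0.2673
  Equil         2.926       4.461
  solve Keq expr → x = 0.1336; check Q = 6.801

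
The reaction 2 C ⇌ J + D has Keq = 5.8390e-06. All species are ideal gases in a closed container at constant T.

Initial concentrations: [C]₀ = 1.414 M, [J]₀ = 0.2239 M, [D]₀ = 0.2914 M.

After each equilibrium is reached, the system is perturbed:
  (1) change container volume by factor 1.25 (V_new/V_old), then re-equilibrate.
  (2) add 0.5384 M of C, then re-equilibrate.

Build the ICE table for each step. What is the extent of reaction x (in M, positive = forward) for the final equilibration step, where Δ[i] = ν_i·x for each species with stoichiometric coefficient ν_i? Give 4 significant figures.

x = 2.0199e-04 M

Q₀ = 0.03263 vs Keq = 5.8390e-06 ⇒ Q>K, reverse
Step 1:
                    C           J           D
  Initial       1.414      0.2239      0.2914
  Change       0.4472     -0.2236     -0.2236
  Equil         1.861  2.9834e-04      0.0678
  solve Keq expr → x = -0.2236; check Q = 5.8390e-06
Then change container volume by factor 1.25 (V_new/V_old).
Step 2:
                    C           J           D
  Initial       1.489  2.3867e-04     0.05424
  Change            0           0           0
  Equil         1.489  2.3867e-04     0.05424
  solve Keq expr → x = 0; check Q = 5.8390e-06
Then add 0.5384 M of C.
Step 3:
                    C           J           D
  Initial       2.027  2.3867e-04     0.05424
  Change  -4.0398e-04  2.0199e-04  2.0199e-04
  Equil         2.027  4.4066e-04     0.05444
  solve Keq expr → x = 2.0199e-04; check Q = 5.8390e-06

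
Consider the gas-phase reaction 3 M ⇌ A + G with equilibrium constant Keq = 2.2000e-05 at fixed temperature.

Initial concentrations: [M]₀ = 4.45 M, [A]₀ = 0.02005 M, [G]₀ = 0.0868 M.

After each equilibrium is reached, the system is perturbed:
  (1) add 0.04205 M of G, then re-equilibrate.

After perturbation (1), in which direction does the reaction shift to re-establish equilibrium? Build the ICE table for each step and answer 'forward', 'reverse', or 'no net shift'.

Q₀ = 1.9749e-05 vs Keq = 2.2000e-05 ⇒ Q<K, forward
Step 1:
                   M          A          G
  init          4.45    0.02005     0.0868
  Δ        -0.005287   0.001762   0.001762
  eq           4.445    0.02181    0.08856
  solve Keq expr → x = 0.001762; check Q = 2.2000e-05
Then add 0.04205 M of G.
Step 2:
                   M          A          G
  init         4.445    0.02181     0.1306
  Δ          0.01831  -0.006105  -0.006105
  eq           4.463    0.01571     0.1245
  solve Keq expr → x = -0.006105; check Q = 2.2000e-05

Direction: reverse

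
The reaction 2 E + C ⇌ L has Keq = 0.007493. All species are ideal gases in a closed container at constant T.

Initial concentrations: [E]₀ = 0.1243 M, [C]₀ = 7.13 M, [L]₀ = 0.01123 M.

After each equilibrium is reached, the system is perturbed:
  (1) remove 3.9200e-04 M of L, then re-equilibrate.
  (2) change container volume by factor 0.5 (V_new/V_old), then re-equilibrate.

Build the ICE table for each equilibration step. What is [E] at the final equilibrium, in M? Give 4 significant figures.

[E]_eq = 0.2757 M

Q₀ = 0.1019 vs Keq = 0.007493 ⇒ Q>K, reverse
Step 1:
                  E         C         L
  init       0.1243      7.13   0.01123
  Δ         0.02023   0.01011  -0.01011
  eq         0.1445      7.14  0.001117
  solve Keq expr → x = -0.01011; check Q = 0.007493
Then remove 3.9200e-04 M of L.
Step 2:
                  E         C         L
  init       0.1445      7.14 7.2550e-04
  Δ       -7.6043e-04 -3.8021e-04 3.8021e-04
  eq         0.1438      7.14  0.001106
  solve Keq expr → x = 3.8021e-04; check Q = 0.007493
Then change container volume by factor 0.5 (V_new/V_old).
Step 3:
                  E         C         L
  init       0.2875     14.28  0.002211
  Δ        -0.01184 -0.005918  0.005918
  eq         0.2757     14.27  0.008129
  solve Keq expr → x = 0.005918; check Q = 0.007493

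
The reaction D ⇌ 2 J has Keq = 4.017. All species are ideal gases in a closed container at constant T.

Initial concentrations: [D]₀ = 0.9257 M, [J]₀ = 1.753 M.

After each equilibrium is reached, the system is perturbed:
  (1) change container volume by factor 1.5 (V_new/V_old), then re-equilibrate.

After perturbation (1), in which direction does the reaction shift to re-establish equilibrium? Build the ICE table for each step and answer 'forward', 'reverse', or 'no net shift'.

Direction: forward

Q₀ = 3.32 vs Keq = 4.017 ⇒ Q<K, forward
Step 1:
                  D         J
  Initial    0.9257     1.753
  Change   -0.05734    0.1147
  Equil      0.8684     1.868
  solve Keq expr → x = 0.05734; check Q = 4.017
Then change container volume by factor 1.5 (V_new/V_old).
Step 2:
                  D         J
  Initial    0.5789     1.245
  Change   -0.08308    0.1662
  Equil      0.4958     1.411
  solve Keq expr → x = 0.08308; check Q = 4.017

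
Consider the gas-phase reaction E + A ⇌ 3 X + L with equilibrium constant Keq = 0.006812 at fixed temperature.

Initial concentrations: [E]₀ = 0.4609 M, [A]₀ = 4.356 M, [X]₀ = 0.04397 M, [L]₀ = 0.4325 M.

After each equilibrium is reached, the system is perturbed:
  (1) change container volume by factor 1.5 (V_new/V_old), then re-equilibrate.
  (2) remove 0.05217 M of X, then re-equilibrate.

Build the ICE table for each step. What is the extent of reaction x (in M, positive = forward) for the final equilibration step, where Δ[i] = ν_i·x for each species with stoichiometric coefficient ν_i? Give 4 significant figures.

Q₀ = 1.8313e-05 vs Keq = 0.006812 ⇒ Q<K, forward
Step 1:
                  E         A         X         L
  Initial    0.4609     4.356   0.04397    0.4325
  Change   -0.07847  -0.07847    0.2354   0.07847
  Equil      0.3824     4.278    0.2794     0.511
  solve Keq expr → x = 0.07847; check Q = 0.006812
Then change container volume by factor 1.5 (V_new/V_old).
Step 2:
                  E         A         X         L
  Initial     0.255     2.852    0.1863    0.3406
  Change   -0.01615  -0.01615   0.04844   0.01615
  Equil      0.2388     2.836    0.2347    0.3568
  solve Keq expr → x = 0.01615; check Q = 0.006812
Then remove 0.05217 M of X.
Step 3:
                  E         A         X         L
  Initial    0.2388     2.836    0.1825    0.3568
  Change   -0.01461  -0.01461   0.04384   0.01461
  Equil      0.2242     2.821    0.2264    0.3714
  solve Keq expr → x = 0.01461; check Q = 0.006812

x = 0.01461 M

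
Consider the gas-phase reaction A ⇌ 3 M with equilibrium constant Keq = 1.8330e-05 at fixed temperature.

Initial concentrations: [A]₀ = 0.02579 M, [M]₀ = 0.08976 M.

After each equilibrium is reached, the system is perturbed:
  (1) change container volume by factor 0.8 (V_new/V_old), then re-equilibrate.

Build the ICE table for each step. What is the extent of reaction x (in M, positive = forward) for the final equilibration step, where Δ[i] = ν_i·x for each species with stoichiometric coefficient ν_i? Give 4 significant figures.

Q₀ = 0.02804 vs Keq = 1.8330e-05 ⇒ Q>K, reverse
Step 1:
                   A          M
  Initial    0.02579    0.08976
  Change     0.02663   -0.07989
  Equil      0.05242   0.009868
  solve Keq expr → x = -0.02663; check Q = 1.8330e-05
Then change container volume by factor 0.8 (V_new/V_old).
Step 2:
                   A          M
  Initial    0.06553    0.01233
  Change  5.5830e-04  -0.001675
  Equil      0.06608    0.01066
  solve Keq expr → x = -5.5830e-04; check Q = 1.8330e-05

x = -5.5830e-04 M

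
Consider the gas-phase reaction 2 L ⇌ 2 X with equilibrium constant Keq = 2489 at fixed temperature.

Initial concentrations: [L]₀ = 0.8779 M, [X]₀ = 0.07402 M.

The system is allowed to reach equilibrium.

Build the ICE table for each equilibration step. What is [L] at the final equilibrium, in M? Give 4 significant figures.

Q₀ = 0.007109 vs Keq = 2489 ⇒ Q<K, forward
Step 1:
                  L         X
  Initial    0.8779   0.07402
  Change    -0.8592    0.8592
  Equil     0.01871    0.9332
  solve Keq expr → x = 0.4296; check Q = 2489

[L]_eq = 0.01871 M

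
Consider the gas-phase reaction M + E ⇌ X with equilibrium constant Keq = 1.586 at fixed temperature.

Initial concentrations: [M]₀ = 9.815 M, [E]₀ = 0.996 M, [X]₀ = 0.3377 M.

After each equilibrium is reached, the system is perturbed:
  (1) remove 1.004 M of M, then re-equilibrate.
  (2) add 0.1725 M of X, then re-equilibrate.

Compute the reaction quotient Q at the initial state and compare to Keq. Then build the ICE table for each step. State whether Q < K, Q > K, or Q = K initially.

Q₀ = 0.03454 vs Keq = 1.586 ⇒ Q<K, forward
Step 1:
                   M          E          X
  Initial      9.815      0.996     0.3377
  Change     -0.9078    -0.9078     0.9078
  Equil        8.907    0.08817      1.246
  solve Keq expr → x = 0.9078; check Q = 1.586
Then remove 1.004 M of M.
Step 2:
                   M          E          X
  Initial      7.903    0.08817      1.246
  Change     0.01025    0.01025   -0.01025
  Equil        7.913    0.09842      1.235
  solve Keq expr → x = -0.01025; check Q = 1.586
Then add 0.1725 M of X.
Step 3:
                   M          E          X
  Initial      7.913    0.09842      1.408
  Change     0.01257    0.01257   -0.01257
  Equil        7.926      0.111      1.395
  solve Keq expr → x = -0.01257; check Q = 1.586

Q₀ = 0.03454; Q < K (proceeds forward)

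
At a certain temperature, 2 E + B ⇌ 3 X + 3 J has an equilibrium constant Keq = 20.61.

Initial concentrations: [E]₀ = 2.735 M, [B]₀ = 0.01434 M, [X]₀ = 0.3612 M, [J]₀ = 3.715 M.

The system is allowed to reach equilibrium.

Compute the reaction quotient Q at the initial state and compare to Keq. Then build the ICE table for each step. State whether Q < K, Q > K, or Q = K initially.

Q₀ = 22.52 vs Keq = 20.61 ⇒ Q>K, reverse
Step 1:
                  E         B         X         J
  Initial     2.735   0.01434    0.3612     3.715
  Change   0.001841 9.2064e-04 -0.002762 -0.002762
  Equil       2.737   0.01526    0.3584     3.712
  solve Keq expr → x = -9.2064e-04; check Q = 20.61

Q₀ = 22.52; Q > K (proceeds reverse)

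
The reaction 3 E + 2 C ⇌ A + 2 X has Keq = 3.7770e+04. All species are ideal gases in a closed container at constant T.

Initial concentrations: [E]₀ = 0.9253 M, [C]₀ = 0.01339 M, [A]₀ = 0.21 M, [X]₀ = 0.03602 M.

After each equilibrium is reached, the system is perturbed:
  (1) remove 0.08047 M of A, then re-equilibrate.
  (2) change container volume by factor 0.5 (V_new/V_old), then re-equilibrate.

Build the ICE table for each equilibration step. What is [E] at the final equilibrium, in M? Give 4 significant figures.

[E]_eq = 1.811 M

Q₀ = 1.918 vs Keq = 3.7770e+04 ⇒ Q<K, forward
Step 1:
                   E          C          A          X
  init        0.9253    0.01339       0.21    0.03602
  Δ         -0.01988   -0.01325   0.006627    0.01325
  eq          0.9054 1.3697e-04     0.2166    0.04927
  solve Keq expr → x = 0.006627; check Q = 3.7770e+04
Then remove 0.08047 M of A.
Step 2:
                   E          C          A          X
  init        0.9054 1.3697e-04     0.1362    0.04927
  Δ       -4.2456e-05 -2.8304e-05 1.4152e-05 2.8304e-05
  eq          0.9054 1.0866e-04     0.1362     0.0493
  solve Keq expr → x = 1.4152e-05; check Q = 3.7770e+04
Then change container volume by factor 0.5 (V_new/V_old).
Step 3:
                   E          C          A          X
  init         1.811 2.1733e-04     0.2723     0.0986
  Δ       -1.6278e-04 -1.0852e-04 5.4259e-05 1.0852e-04
  eq           1.811 1.0881e-04     0.2724    0.09871
  solve Keq expr → x = 5.4259e-05; check Q = 3.7770e+04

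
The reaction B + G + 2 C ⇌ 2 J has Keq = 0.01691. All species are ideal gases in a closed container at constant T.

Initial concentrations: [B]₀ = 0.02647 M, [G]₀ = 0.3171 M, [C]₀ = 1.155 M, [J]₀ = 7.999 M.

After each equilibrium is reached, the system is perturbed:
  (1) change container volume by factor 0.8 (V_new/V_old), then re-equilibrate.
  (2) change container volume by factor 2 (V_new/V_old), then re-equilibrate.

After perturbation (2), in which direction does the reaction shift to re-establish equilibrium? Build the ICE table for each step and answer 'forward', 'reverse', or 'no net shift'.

Q₀ = 5714 vs Keq = 0.01691 ⇒ Q>K, reverse
Step 1:
                   B          G          C          J
  I          0.02647     0.3171      1.155      7.999
  C            2.743      2.743      5.485     -5.485
  E            2.769       3.06       6.64      2.514
  solve Keq expr → x = -2.743; check Q = 0.01691
Then change container volume by factor 0.8 (V_new/V_old).
Step 2:
                   B          G          C          J
  I            3.461      3.825      8.301      3.142
  C          -0.1976    -0.1976    -0.3951     0.3951
  E            3.264      3.627      7.905      3.537
  solve Keq expr → x = 0.1976; check Q = 0.01691
Then change container volume by factor 2 (V_new/V_old).
Step 3:
                   B          G          C          J
  I            1.632      1.814      3.953      1.769
  C           0.2911     0.2911     0.5822    -0.5822
  E            1.923      2.105      4.535      1.186
  solve Keq expr → x = -0.2911; check Q = 0.01691

Direction: reverse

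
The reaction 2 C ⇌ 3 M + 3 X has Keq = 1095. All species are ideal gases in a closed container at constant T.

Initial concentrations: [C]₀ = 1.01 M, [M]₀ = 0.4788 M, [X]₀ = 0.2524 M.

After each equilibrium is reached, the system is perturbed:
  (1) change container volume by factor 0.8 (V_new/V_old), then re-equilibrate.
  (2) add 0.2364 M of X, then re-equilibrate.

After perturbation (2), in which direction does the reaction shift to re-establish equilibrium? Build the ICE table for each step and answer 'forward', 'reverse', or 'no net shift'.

Q₀ = 0.00173 vs Keq = 1095 ⇒ Q<K, forward
Step 1:
                  C         M         X
  init         1.01    0.4788    0.2524
  Δ         -0.8701     1.305     1.305
  eq         0.1399     1.784     1.557
  solve Keq expr → x = 0.435; check Q = 1095
Then change container volume by factor 0.8 (V_new/V_old).
Step 2:
                  C         M         X
  init       0.1749      2.23     1.947
  Δ         0.06286  -0.09429  -0.09429
  eq         0.2378     2.136     1.853
  solve Keq expr → x = -0.03143; check Q = 1095
Then add 0.2364 M of X.
Step 3:
                  C         M         X
  init       0.2378     2.136     2.089
  Δ         0.02945  -0.04417  -0.04417
  eq         0.2672     2.091     2.045
  solve Keq expr → x = -0.01472; check Q = 1095

Direction: reverse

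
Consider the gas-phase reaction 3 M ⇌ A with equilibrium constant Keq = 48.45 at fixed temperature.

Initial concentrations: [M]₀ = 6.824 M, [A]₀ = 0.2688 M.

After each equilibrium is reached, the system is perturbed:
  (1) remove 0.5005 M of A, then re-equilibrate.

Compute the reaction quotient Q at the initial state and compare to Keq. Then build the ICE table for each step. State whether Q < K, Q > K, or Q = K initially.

Q₀ = 8.4589e-04 vs Keq = 48.45 ⇒ Q<K, forward
Step 1:
                    M           A
  init          6.824      0.2688
  Δ            -6.456       2.152
  eq           0.3683       2.421
  solve Keq expr → x = 2.152; check Q = 48.45
Then remove 0.5005 M of A.
Step 2:
                    M           A
  init         0.3683        1.92
  Δ          -0.02684    0.008946
  eq           0.3415       1.929
  solve Keq expr → x = 0.008946; check Q = 48.45

Q₀ = 8.4589e-04; Q < K (proceeds forward)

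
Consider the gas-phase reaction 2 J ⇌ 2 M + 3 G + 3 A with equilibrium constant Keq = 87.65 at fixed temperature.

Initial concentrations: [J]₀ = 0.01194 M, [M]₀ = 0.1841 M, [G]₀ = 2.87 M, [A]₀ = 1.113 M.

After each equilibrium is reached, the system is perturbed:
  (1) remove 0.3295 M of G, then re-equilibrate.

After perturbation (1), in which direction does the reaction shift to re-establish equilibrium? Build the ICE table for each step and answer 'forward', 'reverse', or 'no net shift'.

Direction: forward

Q₀ = 7749 vs Keq = 87.65 ⇒ Q>K, reverse
Step 1:
                   J          M          G          A
  init       0.01194     0.1841       2.87      1.113
  Δ          0.05511   -0.05511   -0.08267   -0.08267
  eq         0.06705      0.129      2.787       1.03
  solve Keq expr → x = -0.02756; check Q = 87.65
Then remove 0.3295 M of G.
Step 2:
                   J          M          G          A
  init       0.06705      0.129      2.458       1.03
  Δ        -0.007148   0.007148    0.01072    0.01072
  eq         0.05991     0.1361      2.469      1.041
  solve Keq expr → x = 0.003574; check Q = 87.65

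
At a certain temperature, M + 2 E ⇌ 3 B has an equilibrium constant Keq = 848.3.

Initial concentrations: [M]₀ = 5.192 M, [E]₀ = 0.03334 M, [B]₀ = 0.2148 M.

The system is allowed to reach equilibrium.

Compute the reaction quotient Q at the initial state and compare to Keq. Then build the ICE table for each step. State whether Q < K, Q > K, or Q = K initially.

Q₀ = 1.717 vs Keq = 848.3 ⇒ Q<K, forward
Step 1:
                    M           E           B
  Initial       5.192     0.03334      0.2148
  Change     -0.01566    -0.03132     0.04698
  Equil         5.176    0.002021      0.2618
  solve Keq expr → x = 0.01566; check Q = 848.3

Q₀ = 1.717; Q < K (proceeds forward)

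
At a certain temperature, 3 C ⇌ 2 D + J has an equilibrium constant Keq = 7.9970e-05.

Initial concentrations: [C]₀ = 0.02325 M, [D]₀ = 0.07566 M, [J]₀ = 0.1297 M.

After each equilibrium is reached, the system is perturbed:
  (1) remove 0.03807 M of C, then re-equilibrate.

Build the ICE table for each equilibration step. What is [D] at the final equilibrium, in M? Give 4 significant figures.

[D]_eq = 8.9370e-04 M

Q₀ = 59.08 vs Keq = 7.9970e-05 ⇒ Q>K, reverse
Step 1:
                    C           D           J
  I           0.02325     0.07566      0.1297
  C            0.1113    -0.07421     -0.0371
  E            0.1346    0.001451      0.0926
  solve Keq expr → x = -0.0371; check Q = 7.9970e-05
Then remove 0.03807 M of C.
Step 2:
                    C           D           J
  I           0.09649    0.001451      0.0926
  C        8.3543e-04 -5.5695e-04 -2.7848e-04
  E           0.09733  8.9370e-04     0.09232
  solve Keq expr → x = -2.7848e-04; check Q = 7.9970e-05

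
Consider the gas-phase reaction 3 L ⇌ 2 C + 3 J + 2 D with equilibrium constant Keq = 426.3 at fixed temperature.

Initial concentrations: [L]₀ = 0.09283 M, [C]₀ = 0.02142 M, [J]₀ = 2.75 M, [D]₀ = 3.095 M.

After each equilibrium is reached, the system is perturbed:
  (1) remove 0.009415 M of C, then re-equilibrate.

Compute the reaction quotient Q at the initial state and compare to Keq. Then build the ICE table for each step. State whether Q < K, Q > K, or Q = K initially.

Q₀ = 114.3; Q < K (proceeds forward)

Q₀ = 114.3 vs Keq = 426.3 ⇒ Q<K, forward
Step 1:
                    L           C           J           D
  init        0.09283     0.02142        2.75       3.095
  Δ          -0.01499    0.009991     0.01499    0.009991
  eq          0.07784     0.03141       2.765       3.105
  solve Keq expr → x = 0.004996; check Q = 426.3
Then remove 0.009415 M of C.
Step 2:
                    L           C           J           D
  init        0.07784       0.022       2.765       3.105
  Δ         -0.007368    0.004912    0.007368    0.004912
  eq          0.07047     0.02691       2.772        3.11
  solve Keq expr → x = 0.002456; check Q = 426.3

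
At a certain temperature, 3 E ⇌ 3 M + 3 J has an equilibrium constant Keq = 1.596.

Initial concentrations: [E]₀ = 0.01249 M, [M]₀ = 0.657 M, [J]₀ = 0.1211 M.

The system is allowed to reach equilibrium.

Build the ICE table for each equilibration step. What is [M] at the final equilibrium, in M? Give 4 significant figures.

Q₀ = 258.5 vs Keq = 1.596 ⇒ Q>K, reverse
Step 1:
                    E           M           J
  Initial     0.01249       0.657      0.1211
  Change      0.03396    -0.03396    -0.03396
  Equil       0.04645       0.623     0.08714
  solve Keq expr → x = -0.01132; check Q = 1.596

[M]_eq = 0.623 M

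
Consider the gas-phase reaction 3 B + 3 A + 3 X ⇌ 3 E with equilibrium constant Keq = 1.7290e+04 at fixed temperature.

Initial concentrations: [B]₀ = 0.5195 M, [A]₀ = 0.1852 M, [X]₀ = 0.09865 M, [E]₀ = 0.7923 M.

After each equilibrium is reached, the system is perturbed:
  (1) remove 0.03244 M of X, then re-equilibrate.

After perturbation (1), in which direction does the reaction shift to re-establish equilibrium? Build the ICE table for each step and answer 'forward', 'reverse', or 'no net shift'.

Direction: reverse

Q₀ = 5.8170e+05 vs Keq = 1.7290e+04 ⇒ Q>K, reverse
Step 1:
                    B           A           X           E
  I            0.5195      0.1852     0.09865      0.7923
  C           0.07755     0.07755     0.07755    -0.07755
  E             0.597      0.2627      0.1762      0.7148
  solve Keq expr → x = -0.02585; check Q = 1.7290e+04
Then remove 0.03244 M of X.
Step 2:
                    B           A           X           E
  I             0.597      0.2627      0.1438      0.7148
  C           0.01521     0.01521     0.01521    -0.01521
  E            0.6123       0.278       0.159      0.6995
  solve Keq expr → x = -0.005069; check Q = 1.7290e+04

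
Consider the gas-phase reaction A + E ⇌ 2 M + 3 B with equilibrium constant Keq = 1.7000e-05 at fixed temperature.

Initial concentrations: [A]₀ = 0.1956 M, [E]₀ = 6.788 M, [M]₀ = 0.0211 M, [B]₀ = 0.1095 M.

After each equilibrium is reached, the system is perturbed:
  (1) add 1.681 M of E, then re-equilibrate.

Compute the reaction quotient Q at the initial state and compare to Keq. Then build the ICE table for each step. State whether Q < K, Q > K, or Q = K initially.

Q₀ = 4.4025e-07 vs Keq = 1.7000e-05 ⇒ Q<K, forward
Step 1:
                  A         E         M         B
  init       0.1956     6.788    0.0211    0.1095
  Δ        -0.02086  -0.02086   0.04171   0.06257
  eq         0.1747     6.767   0.06281    0.1721
  solve Keq expr → x = 0.02086; check Q = 1.7000e-05
Then add 1.681 M of E.
Step 2:
                  A         E         M         B
  init       0.1747     8.448   0.06281    0.1721
  Δ       -0.001861 -0.001861  0.003722  0.005584
  eq         0.1729     8.446   0.06654    0.1777
  solve Keq expr → x = 0.001861; check Q = 1.7000e-05

Q₀ = 4.4025e-07; Q < K (proceeds forward)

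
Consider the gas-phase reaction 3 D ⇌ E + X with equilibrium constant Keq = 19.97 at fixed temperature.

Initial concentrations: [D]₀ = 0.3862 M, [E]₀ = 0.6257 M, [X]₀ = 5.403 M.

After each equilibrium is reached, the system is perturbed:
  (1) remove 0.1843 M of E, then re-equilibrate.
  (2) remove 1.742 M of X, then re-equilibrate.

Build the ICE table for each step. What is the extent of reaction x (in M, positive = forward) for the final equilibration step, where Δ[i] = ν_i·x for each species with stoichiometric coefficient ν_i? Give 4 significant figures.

Q₀ = 58.69 vs Keq = 19.97 ⇒ Q>K, reverse
Step 1:
                    D           E           X
  init         0.3862      0.6257       5.403
  Δ            0.1502    -0.05005    -0.05005
  eq           0.5364      0.5756       5.353
  solve Keq expr → x = -0.05005; check Q = 19.97
Then remove 0.1843 M of E.
Step 2:
                    D           E           X
  init         0.5364      0.3913       5.353
  Δ           -0.0567      0.0189      0.0189
  eq           0.4797      0.4102       5.372
  solve Keq expr → x = 0.0189; check Q = 19.97
Then remove 1.742 M of X.
Step 3:
                    D           E           X
  init         0.4797      0.4102        3.63
  Δ           -0.0522      0.0174      0.0174
  eq           0.4275      0.4276       3.647
  solve Keq expr → x = 0.0174; check Q = 19.97

x = 0.0174 M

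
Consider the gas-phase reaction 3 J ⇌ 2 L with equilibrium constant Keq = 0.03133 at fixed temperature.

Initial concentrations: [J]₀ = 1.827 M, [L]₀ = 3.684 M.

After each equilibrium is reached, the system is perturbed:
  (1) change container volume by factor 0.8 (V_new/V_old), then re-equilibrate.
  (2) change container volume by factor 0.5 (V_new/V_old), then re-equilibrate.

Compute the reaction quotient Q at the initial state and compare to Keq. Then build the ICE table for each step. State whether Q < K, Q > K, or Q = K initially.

Q₀ = 2.225 vs Keq = 0.03133 ⇒ Q>K, reverse
Step 1:
                   J          L
  I            1.827      3.684
  C            2.845     -1.897
  E            4.672      1.787
  solve Keq expr → x = -0.9483; check Q = 0.03133
Then change container volume by factor 0.8 (V_new/V_old).
Step 2:
                   J          L
  I             5.84      2.234
  C          -0.2024      0.135
  E            5.637      2.369
  solve Keq expr → x = 0.06748; check Q = 0.03133
Then change container volume by factor 0.5 (V_new/V_old).
Step 3:
                   J          L
  I            11.27      4.738
  C           -1.281     0.8539
  E            9.994      5.592
  solve Keq expr → x = 0.4269; check Q = 0.03133

Q₀ = 2.225; Q > K (proceeds reverse)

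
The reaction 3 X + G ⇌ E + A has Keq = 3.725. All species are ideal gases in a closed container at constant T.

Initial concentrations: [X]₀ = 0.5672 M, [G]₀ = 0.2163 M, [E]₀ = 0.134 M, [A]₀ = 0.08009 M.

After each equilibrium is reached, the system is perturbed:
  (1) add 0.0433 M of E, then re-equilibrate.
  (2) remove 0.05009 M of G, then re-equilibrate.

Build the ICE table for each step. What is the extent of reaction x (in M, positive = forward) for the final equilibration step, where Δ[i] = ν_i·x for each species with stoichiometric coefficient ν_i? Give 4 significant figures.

x = -0.00896 M

Q₀ = 0.2719 vs Keq = 3.725 ⇒ Q<K, forward
Step 1:
                    X           G           E           A
  init         0.5672      0.2163       0.134     0.08009
  Δ           -0.1955    -0.06515     0.06515     0.06515
  eq           0.3717      0.1511      0.1992      0.1452
  solve Keq expr → x = 0.06515; check Q = 3.725
Then add 0.0433 M of E.
Step 2:
                    X           G           E           A
  init         0.3717      0.1511      0.2425      0.1452
  Δ           0.01424    0.004748   -0.004748   -0.004748
  eq            0.386      0.1559      0.2377      0.1405
  solve Keq expr → x = -0.004748; check Q = 3.725
Then remove 0.05009 M of G.
Step 3:
                    X           G           E           A
  init          0.386      0.1058      0.2377      0.1405
  Δ           0.02688     0.00896    -0.00896    -0.00896
  eq           0.4129      0.1148      0.2287      0.1315
  solve Keq expr → x = -0.00896; check Q = 3.725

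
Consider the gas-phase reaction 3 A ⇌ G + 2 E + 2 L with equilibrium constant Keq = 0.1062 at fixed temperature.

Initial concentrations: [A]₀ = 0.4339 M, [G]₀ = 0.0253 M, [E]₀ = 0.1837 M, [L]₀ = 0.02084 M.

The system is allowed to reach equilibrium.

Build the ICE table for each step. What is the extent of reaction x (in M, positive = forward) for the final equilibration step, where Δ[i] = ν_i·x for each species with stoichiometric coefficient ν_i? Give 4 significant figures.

Q₀ = 4.5391e-06 vs Keq = 0.1062 ⇒ Q<K, forward
Step 1:
                    A           G           E           L
  I            0.4339      0.0253      0.1837     0.02084
  C           -0.2612     0.08707      0.1741      0.1741
  E            0.1727      0.1124      0.3578       0.195
  solve Keq expr → x = 0.08707; check Q = 0.1062

x = 0.08707 M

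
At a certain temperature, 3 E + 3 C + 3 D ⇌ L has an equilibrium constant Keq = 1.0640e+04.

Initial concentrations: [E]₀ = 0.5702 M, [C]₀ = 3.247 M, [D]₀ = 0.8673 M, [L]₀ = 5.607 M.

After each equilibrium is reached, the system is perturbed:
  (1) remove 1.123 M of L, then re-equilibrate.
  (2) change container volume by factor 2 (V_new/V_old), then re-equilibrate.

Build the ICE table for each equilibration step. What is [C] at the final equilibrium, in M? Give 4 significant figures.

Q₀ = 1.354 vs Keq = 1.0640e+04 ⇒ Q<K, forward
Step 1:
                   E          C          D          L
  init        0.5702      3.247     0.8673      5.607
  Δ          -0.4915    -0.4915    -0.4915     0.1638
  eq         0.07874      2.756     0.3758      5.771
  solve Keq expr → x = 0.1638; check Q = 1.0640e+04
Then remove 1.123 M of L.
Step 2:
                   E          C          D          L
  init       0.07874      2.756     0.3758      4.648
  Δ         -0.00447   -0.00447   -0.00447    0.00149
  eq         0.07427      2.751     0.3714      4.649
  solve Keq expr → x = 0.00149; check Q = 1.0640e+04
Then change container volume by factor 2 (V_new/V_old).
Step 3:
                   E          C          D          L
  init       0.03714      1.376     0.1857      2.325
  Δ           0.1032     0.1032     0.1032   -0.03439
  eq          0.1403      1.479     0.2889       2.29
  solve Keq expr → x = -0.03439; check Q = 1.0640e+04

[C]_eq = 1.479 M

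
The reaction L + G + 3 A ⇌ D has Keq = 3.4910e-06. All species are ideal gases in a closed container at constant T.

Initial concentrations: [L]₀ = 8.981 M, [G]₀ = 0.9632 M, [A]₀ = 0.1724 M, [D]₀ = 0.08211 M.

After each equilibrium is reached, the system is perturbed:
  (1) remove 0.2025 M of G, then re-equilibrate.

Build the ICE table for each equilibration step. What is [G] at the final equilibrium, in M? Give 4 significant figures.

[G]_eq = 0.8428 M

Q₀ = 1.852 vs Keq = 3.4910e-06 ⇒ Q>K, reverse
Step 1:
                   L          G          A          D
  Initial      8.981     0.9632     0.1724    0.08211
  Change     0.08211    0.08211     0.2463   -0.08211
  Equil        9.063      1.045     0.4187 2.4280e-06
  solve Keq expr → x = -0.08211; check Q = 3.4910e-06
Then remove 0.2025 M of G.
Step 2:
                   L          G          A          D
  Initial      9.063     0.8428     0.4187 2.4280e-06
  Change  4.7034e-07 4.7034e-07 1.4110e-06 -4.7034e-07
  Equil        9.063     0.8428     0.4187 1.9577e-06
  solve Keq expr → x = -4.7034e-07; check Q = 3.4910e-06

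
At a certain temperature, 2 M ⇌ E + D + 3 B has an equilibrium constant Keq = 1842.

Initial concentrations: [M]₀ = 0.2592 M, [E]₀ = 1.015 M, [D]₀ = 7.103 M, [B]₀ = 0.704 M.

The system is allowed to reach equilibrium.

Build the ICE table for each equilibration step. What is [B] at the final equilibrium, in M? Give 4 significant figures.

[B]_eq = 0.9947 M

Q₀ = 37.44 vs Keq = 1842 ⇒ Q<K, forward
Step 1:
                    M           E           D           B
  Initial      0.2592       1.015       7.103       0.704
  Change      -0.1938      0.0969      0.0969      0.2907
  Equil        0.0654       1.112         7.2      0.9947
  solve Keq expr → x = 0.0969; check Q = 1842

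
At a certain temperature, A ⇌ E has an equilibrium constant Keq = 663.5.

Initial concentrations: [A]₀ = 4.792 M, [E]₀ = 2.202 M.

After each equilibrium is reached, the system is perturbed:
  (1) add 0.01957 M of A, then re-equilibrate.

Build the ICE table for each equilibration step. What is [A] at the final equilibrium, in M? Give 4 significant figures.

Q₀ = 0.4595 vs Keq = 663.5 ⇒ Q<K, forward
Step 1:
                    A           E
  I             4.792       2.202
  C            -4.781       4.781
  E           0.01053       6.983
  solve Keq expr → x = 4.781; check Q = 663.5
Then add 0.01957 M of A.
Step 2:
                    A           E
  I            0.0301       6.983
  C          -0.01954     0.01954
  E           0.01055       7.003
  solve Keq expr → x = 0.01954; check Q = 663.5

[A]_eq = 0.01055 M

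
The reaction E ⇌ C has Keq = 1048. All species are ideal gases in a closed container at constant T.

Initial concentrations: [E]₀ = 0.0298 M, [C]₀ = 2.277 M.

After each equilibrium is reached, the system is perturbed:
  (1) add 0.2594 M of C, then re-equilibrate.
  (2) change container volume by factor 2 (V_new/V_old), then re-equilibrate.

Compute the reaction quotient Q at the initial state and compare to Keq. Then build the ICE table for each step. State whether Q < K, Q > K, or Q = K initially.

Q₀ = 76.41 vs Keq = 1048 ⇒ Q<K, forward
Step 1:
                   E          C
  Initial     0.0298      2.277
  Change     -0.0276     0.0276
  Equil     0.002199      2.305
  solve Keq expr → x = 0.0276; check Q = 1048
Then add 0.2594 M of C.
Step 2:
                   E          C
  Initial   0.002199      2.564
  Change  2.4728e-04 -2.4728e-04
  Equil     0.002446      2.564
  solve Keq expr → x = -2.4728e-04; check Q = 1048
Then change container volume by factor 2 (V_new/V_old).
Step 3:
                   E          C
  Initial   0.001223      1.282
  Change           0          0
  Equil     0.001223      1.282
  solve Keq expr → x = 0; check Q = 1048

Q₀ = 76.41; Q < K (proceeds forward)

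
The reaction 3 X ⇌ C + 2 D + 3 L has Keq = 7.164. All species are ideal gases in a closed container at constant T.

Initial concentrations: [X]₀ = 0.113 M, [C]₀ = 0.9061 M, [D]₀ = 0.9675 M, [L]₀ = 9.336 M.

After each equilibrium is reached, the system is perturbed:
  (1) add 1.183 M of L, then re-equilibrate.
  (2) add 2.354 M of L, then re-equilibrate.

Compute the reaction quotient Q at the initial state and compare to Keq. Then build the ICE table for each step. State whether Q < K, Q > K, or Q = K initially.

Q₀ = 4.7833e+05 vs Keq = 7.164 ⇒ Q>K, reverse
Step 1:
                  X         C         D         L
  Initial     0.113    0.9061    0.9675     9.336
  Change      1.127   -0.3758   -0.7516    -1.127
  Equil        1.24    0.5303    0.2159     8.209
  solve Keq expr → x = -0.3758; check Q = 7.164
Then add 1.183 M of L.
Step 2:
                  X         C         D         L
  Initial      1.24    0.5303    0.2159     9.392
  Change    0.04065  -0.01355   -0.0271  -0.04065
  Equil       1.281    0.5168    0.1888     9.351
  solve Keq expr → x = -0.01355; check Q = 7.164
Then add 2.354 M of L.
Step 3:
                  X         C         D         L
  Initial     1.281    0.5168    0.1888      11.7
  Change    0.06043  -0.02014  -0.04029  -0.06043
  Equil       1.341    0.4966    0.1485     11.64
  solve Keq expr → x = -0.02014; check Q = 7.164

Q₀ = 4.7833e+05; Q > K (proceeds reverse)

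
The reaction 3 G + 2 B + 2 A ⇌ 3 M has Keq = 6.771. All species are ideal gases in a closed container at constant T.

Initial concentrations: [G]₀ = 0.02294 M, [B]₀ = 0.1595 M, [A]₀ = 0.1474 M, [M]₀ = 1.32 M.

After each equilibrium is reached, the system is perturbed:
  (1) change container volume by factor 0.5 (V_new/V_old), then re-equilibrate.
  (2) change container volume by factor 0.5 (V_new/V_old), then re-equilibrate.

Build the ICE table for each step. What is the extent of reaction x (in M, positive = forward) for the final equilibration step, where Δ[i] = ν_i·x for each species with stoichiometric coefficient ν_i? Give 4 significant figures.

x = 0.216 M

Q₀ = 3.4469e+08 vs Keq = 6.771 ⇒ Q>K, reverse
Step 1:
                   G          B          A          M
  I          0.02294     0.1595     0.1474       1.32
  C           0.6654     0.4436     0.4436    -0.6654
  E           0.6883     0.6031      0.591     0.6546
  solve Keq expr → x = -0.2218; check Q = 6.771
Then change container volume by factor 0.5 (V_new/V_old).
Step 2:
                   G          B          A          M
  I            1.377      1.206      1.182      1.309
  C          -0.3911    -0.2608    -0.2608     0.3911
  E           0.9855     0.9454     0.9212        1.7
  solve Keq expr → x = 0.1304; check Q = 6.771
Then change container volume by factor 0.5 (V_new/V_old).
Step 3:
                   G          B          A          M
  I            1.971      1.891      1.842      3.401
  C          -0.6481     -0.432     -0.432     0.6481
  E            1.323      1.459       1.41      4.049
  solve Keq expr → x = 0.216; check Q = 6.771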